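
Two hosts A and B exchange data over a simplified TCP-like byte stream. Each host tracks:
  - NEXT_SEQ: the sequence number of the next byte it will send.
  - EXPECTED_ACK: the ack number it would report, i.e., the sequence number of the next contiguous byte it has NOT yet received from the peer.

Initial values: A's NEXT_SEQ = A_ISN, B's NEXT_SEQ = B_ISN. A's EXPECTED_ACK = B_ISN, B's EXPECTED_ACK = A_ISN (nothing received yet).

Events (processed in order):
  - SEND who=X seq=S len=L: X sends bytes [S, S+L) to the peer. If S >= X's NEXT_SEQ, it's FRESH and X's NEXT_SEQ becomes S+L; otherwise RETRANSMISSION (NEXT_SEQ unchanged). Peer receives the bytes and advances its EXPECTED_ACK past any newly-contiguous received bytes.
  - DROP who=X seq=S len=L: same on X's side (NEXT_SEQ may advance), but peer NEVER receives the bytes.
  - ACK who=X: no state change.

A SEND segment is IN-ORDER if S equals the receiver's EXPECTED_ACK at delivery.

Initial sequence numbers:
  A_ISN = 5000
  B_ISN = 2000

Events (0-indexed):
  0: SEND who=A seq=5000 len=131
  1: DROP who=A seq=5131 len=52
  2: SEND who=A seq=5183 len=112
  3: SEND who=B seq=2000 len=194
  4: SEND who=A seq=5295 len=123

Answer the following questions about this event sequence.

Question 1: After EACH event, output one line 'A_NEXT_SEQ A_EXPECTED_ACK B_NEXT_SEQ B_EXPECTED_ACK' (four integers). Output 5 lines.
5131 2000 2000 5131
5183 2000 2000 5131
5295 2000 2000 5131
5295 2194 2194 5131
5418 2194 2194 5131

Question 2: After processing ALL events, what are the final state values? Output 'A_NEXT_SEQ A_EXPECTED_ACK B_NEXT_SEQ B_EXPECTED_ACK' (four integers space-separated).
After event 0: A_seq=5131 A_ack=2000 B_seq=2000 B_ack=5131
After event 1: A_seq=5183 A_ack=2000 B_seq=2000 B_ack=5131
After event 2: A_seq=5295 A_ack=2000 B_seq=2000 B_ack=5131
After event 3: A_seq=5295 A_ack=2194 B_seq=2194 B_ack=5131
After event 4: A_seq=5418 A_ack=2194 B_seq=2194 B_ack=5131

Answer: 5418 2194 2194 5131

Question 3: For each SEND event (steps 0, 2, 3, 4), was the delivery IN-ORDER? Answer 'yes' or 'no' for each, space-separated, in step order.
Step 0: SEND seq=5000 -> in-order
Step 2: SEND seq=5183 -> out-of-order
Step 3: SEND seq=2000 -> in-order
Step 4: SEND seq=5295 -> out-of-order

Answer: yes no yes no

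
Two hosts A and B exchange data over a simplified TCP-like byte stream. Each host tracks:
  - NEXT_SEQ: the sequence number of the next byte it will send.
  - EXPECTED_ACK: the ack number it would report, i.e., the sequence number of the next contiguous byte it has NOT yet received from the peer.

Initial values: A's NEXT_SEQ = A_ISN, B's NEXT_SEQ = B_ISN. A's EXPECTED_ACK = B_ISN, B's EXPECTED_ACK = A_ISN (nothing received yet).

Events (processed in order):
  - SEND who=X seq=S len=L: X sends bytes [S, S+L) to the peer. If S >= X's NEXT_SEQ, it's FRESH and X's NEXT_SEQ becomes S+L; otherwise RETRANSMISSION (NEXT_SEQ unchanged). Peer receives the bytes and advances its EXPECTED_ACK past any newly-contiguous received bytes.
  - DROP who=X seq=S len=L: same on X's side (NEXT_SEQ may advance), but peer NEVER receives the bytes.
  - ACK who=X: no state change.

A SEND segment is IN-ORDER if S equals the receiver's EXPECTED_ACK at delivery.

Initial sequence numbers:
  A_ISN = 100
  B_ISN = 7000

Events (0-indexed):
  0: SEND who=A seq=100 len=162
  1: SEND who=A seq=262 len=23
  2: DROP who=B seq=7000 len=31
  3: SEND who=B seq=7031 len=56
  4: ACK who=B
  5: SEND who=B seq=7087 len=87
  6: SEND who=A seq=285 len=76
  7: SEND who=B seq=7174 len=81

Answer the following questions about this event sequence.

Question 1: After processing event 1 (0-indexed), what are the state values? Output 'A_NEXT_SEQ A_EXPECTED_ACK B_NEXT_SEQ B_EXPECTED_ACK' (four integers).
After event 0: A_seq=262 A_ack=7000 B_seq=7000 B_ack=262
After event 1: A_seq=285 A_ack=7000 B_seq=7000 B_ack=285

285 7000 7000 285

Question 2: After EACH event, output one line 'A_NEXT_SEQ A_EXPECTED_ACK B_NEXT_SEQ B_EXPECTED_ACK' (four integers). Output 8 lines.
262 7000 7000 262
285 7000 7000 285
285 7000 7031 285
285 7000 7087 285
285 7000 7087 285
285 7000 7174 285
361 7000 7174 361
361 7000 7255 361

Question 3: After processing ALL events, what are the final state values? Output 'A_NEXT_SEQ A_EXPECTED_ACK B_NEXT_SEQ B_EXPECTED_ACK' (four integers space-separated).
After event 0: A_seq=262 A_ack=7000 B_seq=7000 B_ack=262
After event 1: A_seq=285 A_ack=7000 B_seq=7000 B_ack=285
After event 2: A_seq=285 A_ack=7000 B_seq=7031 B_ack=285
After event 3: A_seq=285 A_ack=7000 B_seq=7087 B_ack=285
After event 4: A_seq=285 A_ack=7000 B_seq=7087 B_ack=285
After event 5: A_seq=285 A_ack=7000 B_seq=7174 B_ack=285
After event 6: A_seq=361 A_ack=7000 B_seq=7174 B_ack=361
After event 7: A_seq=361 A_ack=7000 B_seq=7255 B_ack=361

Answer: 361 7000 7255 361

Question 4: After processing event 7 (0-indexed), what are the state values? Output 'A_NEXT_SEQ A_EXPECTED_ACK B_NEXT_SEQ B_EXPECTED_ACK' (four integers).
After event 0: A_seq=262 A_ack=7000 B_seq=7000 B_ack=262
After event 1: A_seq=285 A_ack=7000 B_seq=7000 B_ack=285
After event 2: A_seq=285 A_ack=7000 B_seq=7031 B_ack=285
After event 3: A_seq=285 A_ack=7000 B_seq=7087 B_ack=285
After event 4: A_seq=285 A_ack=7000 B_seq=7087 B_ack=285
After event 5: A_seq=285 A_ack=7000 B_seq=7174 B_ack=285
After event 6: A_seq=361 A_ack=7000 B_seq=7174 B_ack=361
After event 7: A_seq=361 A_ack=7000 B_seq=7255 B_ack=361

361 7000 7255 361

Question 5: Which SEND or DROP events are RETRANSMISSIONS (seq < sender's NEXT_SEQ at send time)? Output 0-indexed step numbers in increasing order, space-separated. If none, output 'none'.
Answer: none

Derivation:
Step 0: SEND seq=100 -> fresh
Step 1: SEND seq=262 -> fresh
Step 2: DROP seq=7000 -> fresh
Step 3: SEND seq=7031 -> fresh
Step 5: SEND seq=7087 -> fresh
Step 6: SEND seq=285 -> fresh
Step 7: SEND seq=7174 -> fresh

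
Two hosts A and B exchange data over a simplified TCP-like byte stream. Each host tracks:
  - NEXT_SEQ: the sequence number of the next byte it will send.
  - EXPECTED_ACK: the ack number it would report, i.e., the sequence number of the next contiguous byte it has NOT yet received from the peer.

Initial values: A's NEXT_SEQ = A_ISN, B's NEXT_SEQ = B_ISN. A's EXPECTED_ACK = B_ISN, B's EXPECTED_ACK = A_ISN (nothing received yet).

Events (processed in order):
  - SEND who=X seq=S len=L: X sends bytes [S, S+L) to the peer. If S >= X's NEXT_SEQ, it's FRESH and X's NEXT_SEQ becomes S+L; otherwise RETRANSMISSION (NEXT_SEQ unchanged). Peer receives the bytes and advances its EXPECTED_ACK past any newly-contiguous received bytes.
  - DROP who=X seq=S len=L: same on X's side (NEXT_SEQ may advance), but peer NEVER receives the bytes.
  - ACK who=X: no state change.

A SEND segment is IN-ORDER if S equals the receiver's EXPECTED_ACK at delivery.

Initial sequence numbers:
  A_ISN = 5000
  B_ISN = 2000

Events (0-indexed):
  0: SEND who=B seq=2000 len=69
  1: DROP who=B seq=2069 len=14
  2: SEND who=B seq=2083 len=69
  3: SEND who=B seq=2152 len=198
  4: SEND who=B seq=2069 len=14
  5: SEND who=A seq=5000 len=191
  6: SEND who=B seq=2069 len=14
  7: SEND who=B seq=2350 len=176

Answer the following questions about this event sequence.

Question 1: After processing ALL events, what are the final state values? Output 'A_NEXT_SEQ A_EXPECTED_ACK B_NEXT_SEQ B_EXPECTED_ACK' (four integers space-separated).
Answer: 5191 2526 2526 5191

Derivation:
After event 0: A_seq=5000 A_ack=2069 B_seq=2069 B_ack=5000
After event 1: A_seq=5000 A_ack=2069 B_seq=2083 B_ack=5000
After event 2: A_seq=5000 A_ack=2069 B_seq=2152 B_ack=5000
After event 3: A_seq=5000 A_ack=2069 B_seq=2350 B_ack=5000
After event 4: A_seq=5000 A_ack=2350 B_seq=2350 B_ack=5000
After event 5: A_seq=5191 A_ack=2350 B_seq=2350 B_ack=5191
After event 6: A_seq=5191 A_ack=2350 B_seq=2350 B_ack=5191
After event 7: A_seq=5191 A_ack=2526 B_seq=2526 B_ack=5191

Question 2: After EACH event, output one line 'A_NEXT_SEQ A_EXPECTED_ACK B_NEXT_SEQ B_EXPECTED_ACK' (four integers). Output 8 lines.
5000 2069 2069 5000
5000 2069 2083 5000
5000 2069 2152 5000
5000 2069 2350 5000
5000 2350 2350 5000
5191 2350 2350 5191
5191 2350 2350 5191
5191 2526 2526 5191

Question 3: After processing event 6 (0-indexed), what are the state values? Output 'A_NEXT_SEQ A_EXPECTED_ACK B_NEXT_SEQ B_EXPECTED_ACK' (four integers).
After event 0: A_seq=5000 A_ack=2069 B_seq=2069 B_ack=5000
After event 1: A_seq=5000 A_ack=2069 B_seq=2083 B_ack=5000
After event 2: A_seq=5000 A_ack=2069 B_seq=2152 B_ack=5000
After event 3: A_seq=5000 A_ack=2069 B_seq=2350 B_ack=5000
After event 4: A_seq=5000 A_ack=2350 B_seq=2350 B_ack=5000
After event 5: A_seq=5191 A_ack=2350 B_seq=2350 B_ack=5191
After event 6: A_seq=5191 A_ack=2350 B_seq=2350 B_ack=5191

5191 2350 2350 5191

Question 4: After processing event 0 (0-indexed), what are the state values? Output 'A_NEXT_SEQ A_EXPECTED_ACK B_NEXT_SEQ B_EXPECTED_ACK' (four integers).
After event 0: A_seq=5000 A_ack=2069 B_seq=2069 B_ack=5000

5000 2069 2069 5000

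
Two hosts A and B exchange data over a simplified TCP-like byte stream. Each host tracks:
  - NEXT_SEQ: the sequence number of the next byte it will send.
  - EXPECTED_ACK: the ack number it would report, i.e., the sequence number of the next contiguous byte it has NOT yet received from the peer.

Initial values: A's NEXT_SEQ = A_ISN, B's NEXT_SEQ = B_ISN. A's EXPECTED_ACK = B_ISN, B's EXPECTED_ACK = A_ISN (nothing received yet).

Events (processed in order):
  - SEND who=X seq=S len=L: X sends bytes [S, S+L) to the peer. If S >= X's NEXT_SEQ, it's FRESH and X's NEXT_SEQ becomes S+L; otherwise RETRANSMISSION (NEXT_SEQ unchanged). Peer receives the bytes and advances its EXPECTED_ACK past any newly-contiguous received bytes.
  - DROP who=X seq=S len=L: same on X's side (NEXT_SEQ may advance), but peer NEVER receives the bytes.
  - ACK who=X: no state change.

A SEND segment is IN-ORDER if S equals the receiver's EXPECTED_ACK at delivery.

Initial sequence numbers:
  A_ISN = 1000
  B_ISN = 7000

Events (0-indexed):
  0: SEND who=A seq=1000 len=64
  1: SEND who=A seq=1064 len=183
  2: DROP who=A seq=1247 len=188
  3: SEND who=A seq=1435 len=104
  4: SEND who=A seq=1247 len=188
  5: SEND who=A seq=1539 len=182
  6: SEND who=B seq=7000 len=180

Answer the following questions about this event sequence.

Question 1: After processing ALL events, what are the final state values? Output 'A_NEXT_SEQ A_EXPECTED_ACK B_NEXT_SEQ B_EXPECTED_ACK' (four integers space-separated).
Answer: 1721 7180 7180 1721

Derivation:
After event 0: A_seq=1064 A_ack=7000 B_seq=7000 B_ack=1064
After event 1: A_seq=1247 A_ack=7000 B_seq=7000 B_ack=1247
After event 2: A_seq=1435 A_ack=7000 B_seq=7000 B_ack=1247
After event 3: A_seq=1539 A_ack=7000 B_seq=7000 B_ack=1247
After event 4: A_seq=1539 A_ack=7000 B_seq=7000 B_ack=1539
After event 5: A_seq=1721 A_ack=7000 B_seq=7000 B_ack=1721
After event 6: A_seq=1721 A_ack=7180 B_seq=7180 B_ack=1721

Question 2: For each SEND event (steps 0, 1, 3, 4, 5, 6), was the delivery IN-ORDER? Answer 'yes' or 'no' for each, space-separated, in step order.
Answer: yes yes no yes yes yes

Derivation:
Step 0: SEND seq=1000 -> in-order
Step 1: SEND seq=1064 -> in-order
Step 3: SEND seq=1435 -> out-of-order
Step 4: SEND seq=1247 -> in-order
Step 5: SEND seq=1539 -> in-order
Step 6: SEND seq=7000 -> in-order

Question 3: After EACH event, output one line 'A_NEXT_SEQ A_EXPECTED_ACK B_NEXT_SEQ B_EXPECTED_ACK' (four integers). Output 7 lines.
1064 7000 7000 1064
1247 7000 7000 1247
1435 7000 7000 1247
1539 7000 7000 1247
1539 7000 7000 1539
1721 7000 7000 1721
1721 7180 7180 1721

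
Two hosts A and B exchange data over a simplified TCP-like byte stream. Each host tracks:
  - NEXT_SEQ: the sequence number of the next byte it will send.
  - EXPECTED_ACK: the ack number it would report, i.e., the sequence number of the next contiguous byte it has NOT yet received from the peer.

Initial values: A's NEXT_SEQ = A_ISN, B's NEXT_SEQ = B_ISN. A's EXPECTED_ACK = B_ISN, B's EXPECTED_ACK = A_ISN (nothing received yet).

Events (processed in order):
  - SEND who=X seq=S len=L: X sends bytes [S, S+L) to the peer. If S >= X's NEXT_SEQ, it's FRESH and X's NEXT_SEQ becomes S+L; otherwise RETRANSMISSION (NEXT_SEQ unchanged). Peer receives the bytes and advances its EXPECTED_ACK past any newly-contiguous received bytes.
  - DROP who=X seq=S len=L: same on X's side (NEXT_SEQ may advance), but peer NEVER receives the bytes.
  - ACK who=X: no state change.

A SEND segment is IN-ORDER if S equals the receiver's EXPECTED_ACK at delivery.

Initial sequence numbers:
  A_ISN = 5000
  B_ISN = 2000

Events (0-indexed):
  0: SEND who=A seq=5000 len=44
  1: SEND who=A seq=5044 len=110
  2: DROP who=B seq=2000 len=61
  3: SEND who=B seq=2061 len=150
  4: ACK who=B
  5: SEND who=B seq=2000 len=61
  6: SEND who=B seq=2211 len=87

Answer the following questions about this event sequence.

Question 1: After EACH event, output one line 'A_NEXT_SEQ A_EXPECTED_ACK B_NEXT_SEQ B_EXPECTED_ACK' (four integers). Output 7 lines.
5044 2000 2000 5044
5154 2000 2000 5154
5154 2000 2061 5154
5154 2000 2211 5154
5154 2000 2211 5154
5154 2211 2211 5154
5154 2298 2298 5154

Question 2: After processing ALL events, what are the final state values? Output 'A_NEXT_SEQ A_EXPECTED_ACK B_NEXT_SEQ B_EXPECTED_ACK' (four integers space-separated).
After event 0: A_seq=5044 A_ack=2000 B_seq=2000 B_ack=5044
After event 1: A_seq=5154 A_ack=2000 B_seq=2000 B_ack=5154
After event 2: A_seq=5154 A_ack=2000 B_seq=2061 B_ack=5154
After event 3: A_seq=5154 A_ack=2000 B_seq=2211 B_ack=5154
After event 4: A_seq=5154 A_ack=2000 B_seq=2211 B_ack=5154
After event 5: A_seq=5154 A_ack=2211 B_seq=2211 B_ack=5154
After event 6: A_seq=5154 A_ack=2298 B_seq=2298 B_ack=5154

Answer: 5154 2298 2298 5154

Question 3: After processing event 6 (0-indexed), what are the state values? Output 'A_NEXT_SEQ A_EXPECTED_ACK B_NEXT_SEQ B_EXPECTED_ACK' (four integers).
After event 0: A_seq=5044 A_ack=2000 B_seq=2000 B_ack=5044
After event 1: A_seq=5154 A_ack=2000 B_seq=2000 B_ack=5154
After event 2: A_seq=5154 A_ack=2000 B_seq=2061 B_ack=5154
After event 3: A_seq=5154 A_ack=2000 B_seq=2211 B_ack=5154
After event 4: A_seq=5154 A_ack=2000 B_seq=2211 B_ack=5154
After event 5: A_seq=5154 A_ack=2211 B_seq=2211 B_ack=5154
After event 6: A_seq=5154 A_ack=2298 B_seq=2298 B_ack=5154

5154 2298 2298 5154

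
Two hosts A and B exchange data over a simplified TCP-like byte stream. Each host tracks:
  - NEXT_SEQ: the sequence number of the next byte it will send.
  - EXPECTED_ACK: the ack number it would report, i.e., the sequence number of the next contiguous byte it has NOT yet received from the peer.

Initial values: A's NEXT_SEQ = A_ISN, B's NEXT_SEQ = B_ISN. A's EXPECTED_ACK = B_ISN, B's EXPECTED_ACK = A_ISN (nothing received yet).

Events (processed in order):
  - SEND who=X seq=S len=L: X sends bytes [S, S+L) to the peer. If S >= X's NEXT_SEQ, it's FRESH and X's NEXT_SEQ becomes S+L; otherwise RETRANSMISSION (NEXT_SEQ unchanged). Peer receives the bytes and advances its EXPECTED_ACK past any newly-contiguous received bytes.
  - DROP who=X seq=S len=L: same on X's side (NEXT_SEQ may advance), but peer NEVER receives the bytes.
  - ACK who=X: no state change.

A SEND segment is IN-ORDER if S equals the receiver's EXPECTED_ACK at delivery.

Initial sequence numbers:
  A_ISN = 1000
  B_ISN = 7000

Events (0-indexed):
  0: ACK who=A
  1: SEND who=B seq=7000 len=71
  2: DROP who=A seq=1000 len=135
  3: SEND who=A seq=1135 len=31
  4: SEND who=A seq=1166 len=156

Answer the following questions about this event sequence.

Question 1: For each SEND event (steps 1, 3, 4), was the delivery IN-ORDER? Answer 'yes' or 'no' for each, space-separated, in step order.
Step 1: SEND seq=7000 -> in-order
Step 3: SEND seq=1135 -> out-of-order
Step 4: SEND seq=1166 -> out-of-order

Answer: yes no no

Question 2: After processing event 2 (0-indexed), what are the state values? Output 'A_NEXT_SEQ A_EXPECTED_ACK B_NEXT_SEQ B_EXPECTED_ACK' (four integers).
After event 0: A_seq=1000 A_ack=7000 B_seq=7000 B_ack=1000
After event 1: A_seq=1000 A_ack=7071 B_seq=7071 B_ack=1000
After event 2: A_seq=1135 A_ack=7071 B_seq=7071 B_ack=1000

1135 7071 7071 1000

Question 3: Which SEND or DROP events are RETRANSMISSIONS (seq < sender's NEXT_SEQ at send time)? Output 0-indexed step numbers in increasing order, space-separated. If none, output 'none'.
Step 1: SEND seq=7000 -> fresh
Step 2: DROP seq=1000 -> fresh
Step 3: SEND seq=1135 -> fresh
Step 4: SEND seq=1166 -> fresh

Answer: none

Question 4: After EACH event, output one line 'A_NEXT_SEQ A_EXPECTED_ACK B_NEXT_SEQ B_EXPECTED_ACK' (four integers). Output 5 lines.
1000 7000 7000 1000
1000 7071 7071 1000
1135 7071 7071 1000
1166 7071 7071 1000
1322 7071 7071 1000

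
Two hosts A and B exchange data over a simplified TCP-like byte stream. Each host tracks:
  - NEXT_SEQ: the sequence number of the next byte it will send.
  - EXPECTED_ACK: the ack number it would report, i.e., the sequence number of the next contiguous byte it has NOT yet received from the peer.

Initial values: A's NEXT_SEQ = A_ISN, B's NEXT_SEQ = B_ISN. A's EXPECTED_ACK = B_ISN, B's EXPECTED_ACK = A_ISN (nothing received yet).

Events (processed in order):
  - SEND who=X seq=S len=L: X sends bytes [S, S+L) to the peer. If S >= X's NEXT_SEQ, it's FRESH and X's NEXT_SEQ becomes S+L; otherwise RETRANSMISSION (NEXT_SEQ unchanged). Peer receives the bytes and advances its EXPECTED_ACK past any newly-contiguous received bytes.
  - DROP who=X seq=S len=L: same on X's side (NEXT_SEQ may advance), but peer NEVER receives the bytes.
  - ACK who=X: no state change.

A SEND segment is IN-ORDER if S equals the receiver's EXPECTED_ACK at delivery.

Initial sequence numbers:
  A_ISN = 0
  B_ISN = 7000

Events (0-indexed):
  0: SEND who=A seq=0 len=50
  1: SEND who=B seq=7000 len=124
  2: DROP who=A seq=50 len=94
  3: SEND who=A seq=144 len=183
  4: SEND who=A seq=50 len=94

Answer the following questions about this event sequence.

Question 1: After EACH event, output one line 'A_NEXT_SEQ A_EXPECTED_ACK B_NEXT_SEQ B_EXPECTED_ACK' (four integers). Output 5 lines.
50 7000 7000 50
50 7124 7124 50
144 7124 7124 50
327 7124 7124 50
327 7124 7124 327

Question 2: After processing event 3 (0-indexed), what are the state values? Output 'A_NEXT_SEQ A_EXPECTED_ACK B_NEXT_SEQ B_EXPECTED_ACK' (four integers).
After event 0: A_seq=50 A_ack=7000 B_seq=7000 B_ack=50
After event 1: A_seq=50 A_ack=7124 B_seq=7124 B_ack=50
After event 2: A_seq=144 A_ack=7124 B_seq=7124 B_ack=50
After event 3: A_seq=327 A_ack=7124 B_seq=7124 B_ack=50

327 7124 7124 50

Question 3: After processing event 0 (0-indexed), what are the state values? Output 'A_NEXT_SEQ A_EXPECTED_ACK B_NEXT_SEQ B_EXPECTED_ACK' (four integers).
After event 0: A_seq=50 A_ack=7000 B_seq=7000 B_ack=50

50 7000 7000 50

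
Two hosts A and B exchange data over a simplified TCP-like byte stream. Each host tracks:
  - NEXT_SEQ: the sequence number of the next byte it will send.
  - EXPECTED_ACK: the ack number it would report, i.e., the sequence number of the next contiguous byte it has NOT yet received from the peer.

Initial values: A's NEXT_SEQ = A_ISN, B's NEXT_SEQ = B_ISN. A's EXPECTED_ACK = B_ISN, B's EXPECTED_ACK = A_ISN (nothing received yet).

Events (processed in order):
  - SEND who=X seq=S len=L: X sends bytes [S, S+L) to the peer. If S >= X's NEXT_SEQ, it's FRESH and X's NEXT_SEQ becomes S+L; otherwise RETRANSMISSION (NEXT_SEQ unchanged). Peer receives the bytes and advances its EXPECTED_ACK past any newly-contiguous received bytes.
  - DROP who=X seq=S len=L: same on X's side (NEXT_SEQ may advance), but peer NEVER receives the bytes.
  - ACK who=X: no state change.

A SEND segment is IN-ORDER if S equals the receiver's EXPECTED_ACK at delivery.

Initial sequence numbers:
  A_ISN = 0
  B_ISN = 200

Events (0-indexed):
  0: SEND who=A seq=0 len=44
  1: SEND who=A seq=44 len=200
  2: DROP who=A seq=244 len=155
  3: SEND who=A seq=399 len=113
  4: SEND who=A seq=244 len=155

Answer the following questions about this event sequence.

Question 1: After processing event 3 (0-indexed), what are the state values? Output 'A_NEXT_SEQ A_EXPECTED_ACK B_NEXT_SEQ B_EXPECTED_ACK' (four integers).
After event 0: A_seq=44 A_ack=200 B_seq=200 B_ack=44
After event 1: A_seq=244 A_ack=200 B_seq=200 B_ack=244
After event 2: A_seq=399 A_ack=200 B_seq=200 B_ack=244
After event 3: A_seq=512 A_ack=200 B_seq=200 B_ack=244

512 200 200 244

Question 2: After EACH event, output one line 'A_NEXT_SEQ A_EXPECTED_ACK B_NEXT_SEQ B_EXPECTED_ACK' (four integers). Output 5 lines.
44 200 200 44
244 200 200 244
399 200 200 244
512 200 200 244
512 200 200 512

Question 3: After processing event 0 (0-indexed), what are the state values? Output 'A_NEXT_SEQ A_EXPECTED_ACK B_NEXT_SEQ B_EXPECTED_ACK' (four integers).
After event 0: A_seq=44 A_ack=200 B_seq=200 B_ack=44

44 200 200 44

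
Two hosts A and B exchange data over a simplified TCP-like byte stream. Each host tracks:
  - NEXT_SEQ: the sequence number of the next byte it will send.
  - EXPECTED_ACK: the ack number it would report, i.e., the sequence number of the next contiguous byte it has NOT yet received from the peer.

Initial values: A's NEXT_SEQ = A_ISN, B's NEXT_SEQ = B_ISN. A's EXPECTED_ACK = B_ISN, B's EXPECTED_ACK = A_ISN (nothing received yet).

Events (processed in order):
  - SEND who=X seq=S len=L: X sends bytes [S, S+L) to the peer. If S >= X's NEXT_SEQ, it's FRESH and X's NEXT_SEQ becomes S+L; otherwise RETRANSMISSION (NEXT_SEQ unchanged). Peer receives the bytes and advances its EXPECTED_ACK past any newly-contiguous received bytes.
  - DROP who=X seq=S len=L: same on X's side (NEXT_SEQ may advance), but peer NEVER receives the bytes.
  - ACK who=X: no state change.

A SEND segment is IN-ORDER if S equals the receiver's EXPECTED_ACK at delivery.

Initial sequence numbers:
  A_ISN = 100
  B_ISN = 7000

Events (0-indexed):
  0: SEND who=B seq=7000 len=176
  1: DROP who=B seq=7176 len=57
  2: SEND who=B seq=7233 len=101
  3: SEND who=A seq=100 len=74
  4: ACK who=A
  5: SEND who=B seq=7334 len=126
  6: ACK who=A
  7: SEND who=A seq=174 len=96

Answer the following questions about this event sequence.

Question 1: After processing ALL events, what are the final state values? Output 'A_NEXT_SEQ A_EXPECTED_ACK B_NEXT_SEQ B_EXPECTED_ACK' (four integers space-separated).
After event 0: A_seq=100 A_ack=7176 B_seq=7176 B_ack=100
After event 1: A_seq=100 A_ack=7176 B_seq=7233 B_ack=100
After event 2: A_seq=100 A_ack=7176 B_seq=7334 B_ack=100
After event 3: A_seq=174 A_ack=7176 B_seq=7334 B_ack=174
After event 4: A_seq=174 A_ack=7176 B_seq=7334 B_ack=174
After event 5: A_seq=174 A_ack=7176 B_seq=7460 B_ack=174
After event 6: A_seq=174 A_ack=7176 B_seq=7460 B_ack=174
After event 7: A_seq=270 A_ack=7176 B_seq=7460 B_ack=270

Answer: 270 7176 7460 270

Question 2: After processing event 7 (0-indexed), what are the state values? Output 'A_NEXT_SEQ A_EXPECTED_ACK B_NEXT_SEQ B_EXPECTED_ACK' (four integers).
After event 0: A_seq=100 A_ack=7176 B_seq=7176 B_ack=100
After event 1: A_seq=100 A_ack=7176 B_seq=7233 B_ack=100
After event 2: A_seq=100 A_ack=7176 B_seq=7334 B_ack=100
After event 3: A_seq=174 A_ack=7176 B_seq=7334 B_ack=174
After event 4: A_seq=174 A_ack=7176 B_seq=7334 B_ack=174
After event 5: A_seq=174 A_ack=7176 B_seq=7460 B_ack=174
After event 6: A_seq=174 A_ack=7176 B_seq=7460 B_ack=174
After event 7: A_seq=270 A_ack=7176 B_seq=7460 B_ack=270

270 7176 7460 270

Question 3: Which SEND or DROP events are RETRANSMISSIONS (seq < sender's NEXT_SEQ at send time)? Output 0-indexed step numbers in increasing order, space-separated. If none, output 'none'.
Answer: none

Derivation:
Step 0: SEND seq=7000 -> fresh
Step 1: DROP seq=7176 -> fresh
Step 2: SEND seq=7233 -> fresh
Step 3: SEND seq=100 -> fresh
Step 5: SEND seq=7334 -> fresh
Step 7: SEND seq=174 -> fresh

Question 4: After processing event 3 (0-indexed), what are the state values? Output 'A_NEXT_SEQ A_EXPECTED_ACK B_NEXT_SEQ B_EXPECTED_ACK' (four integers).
After event 0: A_seq=100 A_ack=7176 B_seq=7176 B_ack=100
After event 1: A_seq=100 A_ack=7176 B_seq=7233 B_ack=100
After event 2: A_seq=100 A_ack=7176 B_seq=7334 B_ack=100
After event 3: A_seq=174 A_ack=7176 B_seq=7334 B_ack=174

174 7176 7334 174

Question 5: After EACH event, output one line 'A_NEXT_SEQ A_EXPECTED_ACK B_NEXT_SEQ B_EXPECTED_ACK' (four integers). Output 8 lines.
100 7176 7176 100
100 7176 7233 100
100 7176 7334 100
174 7176 7334 174
174 7176 7334 174
174 7176 7460 174
174 7176 7460 174
270 7176 7460 270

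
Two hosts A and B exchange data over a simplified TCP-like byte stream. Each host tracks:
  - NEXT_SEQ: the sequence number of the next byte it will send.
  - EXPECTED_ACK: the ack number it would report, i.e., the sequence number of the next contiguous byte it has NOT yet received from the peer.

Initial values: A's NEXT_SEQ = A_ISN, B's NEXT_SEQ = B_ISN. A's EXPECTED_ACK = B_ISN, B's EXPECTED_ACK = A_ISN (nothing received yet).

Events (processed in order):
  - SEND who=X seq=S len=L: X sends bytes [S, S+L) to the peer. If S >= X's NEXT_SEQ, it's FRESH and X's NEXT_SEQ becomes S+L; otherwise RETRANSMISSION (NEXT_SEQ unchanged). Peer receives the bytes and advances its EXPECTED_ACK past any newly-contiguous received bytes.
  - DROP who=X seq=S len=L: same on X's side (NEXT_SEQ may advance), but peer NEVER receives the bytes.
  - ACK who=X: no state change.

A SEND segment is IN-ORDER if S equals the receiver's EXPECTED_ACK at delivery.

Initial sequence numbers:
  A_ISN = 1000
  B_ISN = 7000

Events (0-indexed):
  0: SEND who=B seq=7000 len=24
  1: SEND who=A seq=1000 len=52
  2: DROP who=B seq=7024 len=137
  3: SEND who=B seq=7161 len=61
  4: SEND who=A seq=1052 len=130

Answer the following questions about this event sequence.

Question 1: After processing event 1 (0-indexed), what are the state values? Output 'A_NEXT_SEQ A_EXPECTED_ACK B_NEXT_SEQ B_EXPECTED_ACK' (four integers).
After event 0: A_seq=1000 A_ack=7024 B_seq=7024 B_ack=1000
After event 1: A_seq=1052 A_ack=7024 B_seq=7024 B_ack=1052

1052 7024 7024 1052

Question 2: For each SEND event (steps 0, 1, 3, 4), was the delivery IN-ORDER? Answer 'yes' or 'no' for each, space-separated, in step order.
Step 0: SEND seq=7000 -> in-order
Step 1: SEND seq=1000 -> in-order
Step 3: SEND seq=7161 -> out-of-order
Step 4: SEND seq=1052 -> in-order

Answer: yes yes no yes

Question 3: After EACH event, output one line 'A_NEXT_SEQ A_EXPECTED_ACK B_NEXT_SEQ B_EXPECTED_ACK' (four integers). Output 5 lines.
1000 7024 7024 1000
1052 7024 7024 1052
1052 7024 7161 1052
1052 7024 7222 1052
1182 7024 7222 1182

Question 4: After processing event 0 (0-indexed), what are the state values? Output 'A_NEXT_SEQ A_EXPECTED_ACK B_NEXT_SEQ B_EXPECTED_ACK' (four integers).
After event 0: A_seq=1000 A_ack=7024 B_seq=7024 B_ack=1000

1000 7024 7024 1000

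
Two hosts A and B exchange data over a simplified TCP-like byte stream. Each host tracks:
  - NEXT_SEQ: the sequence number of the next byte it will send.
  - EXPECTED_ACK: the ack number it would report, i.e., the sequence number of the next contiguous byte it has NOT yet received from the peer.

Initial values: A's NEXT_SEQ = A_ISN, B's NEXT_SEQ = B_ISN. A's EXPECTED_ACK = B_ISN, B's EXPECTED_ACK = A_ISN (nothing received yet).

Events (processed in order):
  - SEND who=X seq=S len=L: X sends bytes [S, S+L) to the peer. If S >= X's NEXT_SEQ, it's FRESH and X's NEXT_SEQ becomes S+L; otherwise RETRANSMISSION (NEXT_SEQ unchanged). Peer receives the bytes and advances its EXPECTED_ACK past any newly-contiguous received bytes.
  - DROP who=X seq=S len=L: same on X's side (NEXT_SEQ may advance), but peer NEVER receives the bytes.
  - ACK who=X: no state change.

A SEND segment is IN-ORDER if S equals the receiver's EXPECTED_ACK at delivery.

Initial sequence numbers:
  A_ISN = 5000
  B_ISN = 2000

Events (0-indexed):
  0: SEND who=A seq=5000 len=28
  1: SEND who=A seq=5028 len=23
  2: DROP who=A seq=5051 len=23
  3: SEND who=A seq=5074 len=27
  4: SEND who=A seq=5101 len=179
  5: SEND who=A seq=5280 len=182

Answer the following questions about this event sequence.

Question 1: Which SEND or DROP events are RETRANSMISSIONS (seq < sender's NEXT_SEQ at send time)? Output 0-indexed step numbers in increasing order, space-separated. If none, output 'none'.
Answer: none

Derivation:
Step 0: SEND seq=5000 -> fresh
Step 1: SEND seq=5028 -> fresh
Step 2: DROP seq=5051 -> fresh
Step 3: SEND seq=5074 -> fresh
Step 4: SEND seq=5101 -> fresh
Step 5: SEND seq=5280 -> fresh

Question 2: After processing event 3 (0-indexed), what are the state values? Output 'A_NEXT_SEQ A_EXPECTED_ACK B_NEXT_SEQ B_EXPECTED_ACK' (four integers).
After event 0: A_seq=5028 A_ack=2000 B_seq=2000 B_ack=5028
After event 1: A_seq=5051 A_ack=2000 B_seq=2000 B_ack=5051
After event 2: A_seq=5074 A_ack=2000 B_seq=2000 B_ack=5051
After event 3: A_seq=5101 A_ack=2000 B_seq=2000 B_ack=5051

5101 2000 2000 5051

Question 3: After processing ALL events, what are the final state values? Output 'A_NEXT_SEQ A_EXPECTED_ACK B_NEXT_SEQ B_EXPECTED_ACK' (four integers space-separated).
After event 0: A_seq=5028 A_ack=2000 B_seq=2000 B_ack=5028
After event 1: A_seq=5051 A_ack=2000 B_seq=2000 B_ack=5051
After event 2: A_seq=5074 A_ack=2000 B_seq=2000 B_ack=5051
After event 3: A_seq=5101 A_ack=2000 B_seq=2000 B_ack=5051
After event 4: A_seq=5280 A_ack=2000 B_seq=2000 B_ack=5051
After event 5: A_seq=5462 A_ack=2000 B_seq=2000 B_ack=5051

Answer: 5462 2000 2000 5051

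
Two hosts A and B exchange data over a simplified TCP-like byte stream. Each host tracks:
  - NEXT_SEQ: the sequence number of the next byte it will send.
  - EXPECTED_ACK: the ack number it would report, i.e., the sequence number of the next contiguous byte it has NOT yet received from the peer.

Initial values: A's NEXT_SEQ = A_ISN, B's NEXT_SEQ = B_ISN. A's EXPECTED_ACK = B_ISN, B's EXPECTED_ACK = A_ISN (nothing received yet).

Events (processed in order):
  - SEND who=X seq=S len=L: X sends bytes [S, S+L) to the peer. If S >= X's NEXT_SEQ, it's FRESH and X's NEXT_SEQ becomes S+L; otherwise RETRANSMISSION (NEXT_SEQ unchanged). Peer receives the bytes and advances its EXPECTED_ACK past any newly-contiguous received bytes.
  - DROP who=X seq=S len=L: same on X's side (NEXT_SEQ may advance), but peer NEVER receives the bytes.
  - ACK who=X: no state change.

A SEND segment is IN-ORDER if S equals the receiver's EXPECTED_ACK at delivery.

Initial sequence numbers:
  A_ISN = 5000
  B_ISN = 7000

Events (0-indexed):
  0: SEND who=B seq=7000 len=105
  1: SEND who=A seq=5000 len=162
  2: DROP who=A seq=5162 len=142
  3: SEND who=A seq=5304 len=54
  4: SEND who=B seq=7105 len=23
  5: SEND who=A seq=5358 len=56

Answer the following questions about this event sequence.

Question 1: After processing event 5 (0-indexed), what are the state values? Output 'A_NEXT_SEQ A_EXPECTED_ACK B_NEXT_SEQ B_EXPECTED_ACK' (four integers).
After event 0: A_seq=5000 A_ack=7105 B_seq=7105 B_ack=5000
After event 1: A_seq=5162 A_ack=7105 B_seq=7105 B_ack=5162
After event 2: A_seq=5304 A_ack=7105 B_seq=7105 B_ack=5162
After event 3: A_seq=5358 A_ack=7105 B_seq=7105 B_ack=5162
After event 4: A_seq=5358 A_ack=7128 B_seq=7128 B_ack=5162
After event 5: A_seq=5414 A_ack=7128 B_seq=7128 B_ack=5162

5414 7128 7128 5162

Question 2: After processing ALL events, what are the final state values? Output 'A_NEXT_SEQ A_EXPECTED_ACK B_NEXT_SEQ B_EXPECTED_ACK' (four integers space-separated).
After event 0: A_seq=5000 A_ack=7105 B_seq=7105 B_ack=5000
After event 1: A_seq=5162 A_ack=7105 B_seq=7105 B_ack=5162
After event 2: A_seq=5304 A_ack=7105 B_seq=7105 B_ack=5162
After event 3: A_seq=5358 A_ack=7105 B_seq=7105 B_ack=5162
After event 4: A_seq=5358 A_ack=7128 B_seq=7128 B_ack=5162
After event 5: A_seq=5414 A_ack=7128 B_seq=7128 B_ack=5162

Answer: 5414 7128 7128 5162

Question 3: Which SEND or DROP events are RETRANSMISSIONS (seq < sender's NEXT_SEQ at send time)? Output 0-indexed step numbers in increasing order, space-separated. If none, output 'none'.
Step 0: SEND seq=7000 -> fresh
Step 1: SEND seq=5000 -> fresh
Step 2: DROP seq=5162 -> fresh
Step 3: SEND seq=5304 -> fresh
Step 4: SEND seq=7105 -> fresh
Step 5: SEND seq=5358 -> fresh

Answer: none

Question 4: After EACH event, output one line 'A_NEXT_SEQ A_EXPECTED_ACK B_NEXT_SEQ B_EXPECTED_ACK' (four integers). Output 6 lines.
5000 7105 7105 5000
5162 7105 7105 5162
5304 7105 7105 5162
5358 7105 7105 5162
5358 7128 7128 5162
5414 7128 7128 5162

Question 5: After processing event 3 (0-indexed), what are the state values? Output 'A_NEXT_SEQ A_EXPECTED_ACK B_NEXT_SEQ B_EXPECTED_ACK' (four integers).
After event 0: A_seq=5000 A_ack=7105 B_seq=7105 B_ack=5000
After event 1: A_seq=5162 A_ack=7105 B_seq=7105 B_ack=5162
After event 2: A_seq=5304 A_ack=7105 B_seq=7105 B_ack=5162
After event 3: A_seq=5358 A_ack=7105 B_seq=7105 B_ack=5162

5358 7105 7105 5162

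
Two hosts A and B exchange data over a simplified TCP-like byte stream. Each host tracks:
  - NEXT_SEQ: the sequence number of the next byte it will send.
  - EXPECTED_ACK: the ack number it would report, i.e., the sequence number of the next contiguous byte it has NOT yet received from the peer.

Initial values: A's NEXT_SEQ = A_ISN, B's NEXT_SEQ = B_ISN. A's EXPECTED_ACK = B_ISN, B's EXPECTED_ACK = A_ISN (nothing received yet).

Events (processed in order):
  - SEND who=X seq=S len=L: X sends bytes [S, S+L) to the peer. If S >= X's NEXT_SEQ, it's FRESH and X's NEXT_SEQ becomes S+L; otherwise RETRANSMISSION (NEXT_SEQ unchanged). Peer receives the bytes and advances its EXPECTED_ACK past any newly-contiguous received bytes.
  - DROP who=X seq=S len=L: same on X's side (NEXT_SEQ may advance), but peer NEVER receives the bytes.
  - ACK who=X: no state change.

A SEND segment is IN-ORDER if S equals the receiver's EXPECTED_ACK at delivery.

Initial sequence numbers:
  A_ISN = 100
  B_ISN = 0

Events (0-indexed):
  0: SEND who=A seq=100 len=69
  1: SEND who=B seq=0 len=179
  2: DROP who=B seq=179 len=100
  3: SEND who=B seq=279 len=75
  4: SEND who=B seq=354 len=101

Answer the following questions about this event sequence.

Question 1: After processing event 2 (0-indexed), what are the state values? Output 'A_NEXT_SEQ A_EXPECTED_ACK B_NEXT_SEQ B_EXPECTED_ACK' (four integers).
After event 0: A_seq=169 A_ack=0 B_seq=0 B_ack=169
After event 1: A_seq=169 A_ack=179 B_seq=179 B_ack=169
After event 2: A_seq=169 A_ack=179 B_seq=279 B_ack=169

169 179 279 169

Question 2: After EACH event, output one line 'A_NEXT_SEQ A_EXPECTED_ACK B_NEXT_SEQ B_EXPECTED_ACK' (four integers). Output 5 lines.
169 0 0 169
169 179 179 169
169 179 279 169
169 179 354 169
169 179 455 169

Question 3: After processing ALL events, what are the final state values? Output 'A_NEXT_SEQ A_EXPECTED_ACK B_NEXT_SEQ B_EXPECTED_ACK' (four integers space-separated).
After event 0: A_seq=169 A_ack=0 B_seq=0 B_ack=169
After event 1: A_seq=169 A_ack=179 B_seq=179 B_ack=169
After event 2: A_seq=169 A_ack=179 B_seq=279 B_ack=169
After event 3: A_seq=169 A_ack=179 B_seq=354 B_ack=169
After event 4: A_seq=169 A_ack=179 B_seq=455 B_ack=169

Answer: 169 179 455 169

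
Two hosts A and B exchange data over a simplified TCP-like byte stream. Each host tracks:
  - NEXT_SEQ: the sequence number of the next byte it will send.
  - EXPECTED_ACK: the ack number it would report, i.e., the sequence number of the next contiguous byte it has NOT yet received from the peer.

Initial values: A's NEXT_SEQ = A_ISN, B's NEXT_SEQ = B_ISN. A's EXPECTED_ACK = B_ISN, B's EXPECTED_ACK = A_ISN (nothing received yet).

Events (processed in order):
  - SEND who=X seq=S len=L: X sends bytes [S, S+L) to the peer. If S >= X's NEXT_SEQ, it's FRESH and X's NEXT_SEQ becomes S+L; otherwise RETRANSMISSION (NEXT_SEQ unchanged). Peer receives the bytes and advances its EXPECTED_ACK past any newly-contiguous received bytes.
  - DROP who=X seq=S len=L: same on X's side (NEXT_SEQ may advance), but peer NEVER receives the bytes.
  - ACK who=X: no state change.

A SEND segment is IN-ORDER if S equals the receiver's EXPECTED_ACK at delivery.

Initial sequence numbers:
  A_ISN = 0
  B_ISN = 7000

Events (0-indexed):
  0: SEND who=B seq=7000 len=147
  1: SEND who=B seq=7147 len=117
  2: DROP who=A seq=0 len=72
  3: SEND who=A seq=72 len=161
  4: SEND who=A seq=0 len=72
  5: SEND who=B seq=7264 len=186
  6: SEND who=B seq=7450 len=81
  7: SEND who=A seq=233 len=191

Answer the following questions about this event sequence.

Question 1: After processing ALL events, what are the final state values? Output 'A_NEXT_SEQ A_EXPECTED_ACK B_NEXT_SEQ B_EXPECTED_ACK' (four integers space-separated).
Answer: 424 7531 7531 424

Derivation:
After event 0: A_seq=0 A_ack=7147 B_seq=7147 B_ack=0
After event 1: A_seq=0 A_ack=7264 B_seq=7264 B_ack=0
After event 2: A_seq=72 A_ack=7264 B_seq=7264 B_ack=0
After event 3: A_seq=233 A_ack=7264 B_seq=7264 B_ack=0
After event 4: A_seq=233 A_ack=7264 B_seq=7264 B_ack=233
After event 5: A_seq=233 A_ack=7450 B_seq=7450 B_ack=233
After event 6: A_seq=233 A_ack=7531 B_seq=7531 B_ack=233
After event 7: A_seq=424 A_ack=7531 B_seq=7531 B_ack=424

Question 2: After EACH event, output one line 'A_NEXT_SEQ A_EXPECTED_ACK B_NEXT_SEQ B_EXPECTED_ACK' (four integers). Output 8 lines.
0 7147 7147 0
0 7264 7264 0
72 7264 7264 0
233 7264 7264 0
233 7264 7264 233
233 7450 7450 233
233 7531 7531 233
424 7531 7531 424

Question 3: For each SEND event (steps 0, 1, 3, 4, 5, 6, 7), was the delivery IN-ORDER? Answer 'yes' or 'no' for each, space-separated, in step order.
Answer: yes yes no yes yes yes yes

Derivation:
Step 0: SEND seq=7000 -> in-order
Step 1: SEND seq=7147 -> in-order
Step 3: SEND seq=72 -> out-of-order
Step 4: SEND seq=0 -> in-order
Step 5: SEND seq=7264 -> in-order
Step 6: SEND seq=7450 -> in-order
Step 7: SEND seq=233 -> in-order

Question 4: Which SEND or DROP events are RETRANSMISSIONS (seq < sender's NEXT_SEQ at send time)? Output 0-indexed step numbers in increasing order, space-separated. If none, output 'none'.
Step 0: SEND seq=7000 -> fresh
Step 1: SEND seq=7147 -> fresh
Step 2: DROP seq=0 -> fresh
Step 3: SEND seq=72 -> fresh
Step 4: SEND seq=0 -> retransmit
Step 5: SEND seq=7264 -> fresh
Step 6: SEND seq=7450 -> fresh
Step 7: SEND seq=233 -> fresh

Answer: 4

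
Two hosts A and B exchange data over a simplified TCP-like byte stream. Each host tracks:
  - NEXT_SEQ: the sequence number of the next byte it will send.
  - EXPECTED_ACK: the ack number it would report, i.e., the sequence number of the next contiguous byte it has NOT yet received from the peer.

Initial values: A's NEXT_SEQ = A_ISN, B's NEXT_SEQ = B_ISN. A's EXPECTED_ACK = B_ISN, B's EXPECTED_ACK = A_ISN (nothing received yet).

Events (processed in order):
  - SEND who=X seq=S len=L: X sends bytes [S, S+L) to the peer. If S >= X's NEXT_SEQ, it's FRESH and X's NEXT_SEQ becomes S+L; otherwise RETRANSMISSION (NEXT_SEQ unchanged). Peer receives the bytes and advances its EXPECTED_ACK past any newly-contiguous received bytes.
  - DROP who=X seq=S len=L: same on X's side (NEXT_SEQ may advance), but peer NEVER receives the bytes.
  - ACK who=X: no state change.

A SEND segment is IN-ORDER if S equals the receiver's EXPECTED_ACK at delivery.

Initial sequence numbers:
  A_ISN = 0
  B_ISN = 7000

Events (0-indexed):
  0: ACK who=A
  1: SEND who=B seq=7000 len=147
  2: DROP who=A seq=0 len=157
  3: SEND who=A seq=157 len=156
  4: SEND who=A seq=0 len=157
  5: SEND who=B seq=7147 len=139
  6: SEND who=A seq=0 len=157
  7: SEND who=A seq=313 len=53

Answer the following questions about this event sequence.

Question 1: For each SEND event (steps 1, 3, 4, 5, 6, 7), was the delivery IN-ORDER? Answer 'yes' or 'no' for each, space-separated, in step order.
Step 1: SEND seq=7000 -> in-order
Step 3: SEND seq=157 -> out-of-order
Step 4: SEND seq=0 -> in-order
Step 5: SEND seq=7147 -> in-order
Step 6: SEND seq=0 -> out-of-order
Step 7: SEND seq=313 -> in-order

Answer: yes no yes yes no yes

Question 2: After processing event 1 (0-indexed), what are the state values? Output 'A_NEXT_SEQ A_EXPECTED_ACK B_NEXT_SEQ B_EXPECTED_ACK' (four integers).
After event 0: A_seq=0 A_ack=7000 B_seq=7000 B_ack=0
After event 1: A_seq=0 A_ack=7147 B_seq=7147 B_ack=0

0 7147 7147 0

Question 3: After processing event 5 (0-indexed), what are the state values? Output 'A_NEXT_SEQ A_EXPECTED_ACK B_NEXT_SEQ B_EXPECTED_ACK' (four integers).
After event 0: A_seq=0 A_ack=7000 B_seq=7000 B_ack=0
After event 1: A_seq=0 A_ack=7147 B_seq=7147 B_ack=0
After event 2: A_seq=157 A_ack=7147 B_seq=7147 B_ack=0
After event 3: A_seq=313 A_ack=7147 B_seq=7147 B_ack=0
After event 4: A_seq=313 A_ack=7147 B_seq=7147 B_ack=313
After event 5: A_seq=313 A_ack=7286 B_seq=7286 B_ack=313

313 7286 7286 313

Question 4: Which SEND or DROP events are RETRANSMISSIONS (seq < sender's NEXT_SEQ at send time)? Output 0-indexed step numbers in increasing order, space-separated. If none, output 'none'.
Answer: 4 6

Derivation:
Step 1: SEND seq=7000 -> fresh
Step 2: DROP seq=0 -> fresh
Step 3: SEND seq=157 -> fresh
Step 4: SEND seq=0 -> retransmit
Step 5: SEND seq=7147 -> fresh
Step 6: SEND seq=0 -> retransmit
Step 7: SEND seq=313 -> fresh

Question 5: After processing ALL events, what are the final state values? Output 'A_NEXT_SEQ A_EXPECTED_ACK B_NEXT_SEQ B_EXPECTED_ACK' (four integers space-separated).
Answer: 366 7286 7286 366

Derivation:
After event 0: A_seq=0 A_ack=7000 B_seq=7000 B_ack=0
After event 1: A_seq=0 A_ack=7147 B_seq=7147 B_ack=0
After event 2: A_seq=157 A_ack=7147 B_seq=7147 B_ack=0
After event 3: A_seq=313 A_ack=7147 B_seq=7147 B_ack=0
After event 4: A_seq=313 A_ack=7147 B_seq=7147 B_ack=313
After event 5: A_seq=313 A_ack=7286 B_seq=7286 B_ack=313
After event 6: A_seq=313 A_ack=7286 B_seq=7286 B_ack=313
After event 7: A_seq=366 A_ack=7286 B_seq=7286 B_ack=366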